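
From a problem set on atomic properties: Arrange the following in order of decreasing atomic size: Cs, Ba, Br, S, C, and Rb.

Cs > Rb > Ba > Br > S > C

C is in period 2, group 14; S is in period 3, group 16; Br is in period 4, group 17; Rb is in period 5, group 1; Cs is in period 6, group 1; Ba is in period 6, group 2.
Radius decreases left→right (rising Z_eff, same n) and increases top→bottom (higher n).
Neither a single period nor a single group — weigh both effects.
S > C: period and group pull opposite ways; the down-group shift dominates (103 vs 75 pm).
Br > S: the two effects oppose for this pair; the down-group effect wins (114 vs 103 pm).
Ba > Br: both effects reinforce here, so Ba is clearly the larger of the two.
Rb > Ba: period and group pull opposite ways; the across-period shift dominates (210 vs 196 pm).
Cs > Rb: they share group 1; the group trend gives Cs the larger value.
Tabulated atomic radius (pm): C 75, S 103, Br 114, Rb 210, Cs 232, Ba 196.
So from largest to smallest: Cs > Rb > Ba > Br > S > C.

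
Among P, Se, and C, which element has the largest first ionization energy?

C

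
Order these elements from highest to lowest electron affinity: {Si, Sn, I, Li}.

Li is in period 2, group 1; Si is in period 3, group 14; Sn is in period 5, group 14; I is in period 5, group 17.
Electron affinity generally becomes more exothermic across a period toward the halogens and less exothermic down a group.
These span different periods and groups, so the two trends combine.
Sn > Li: the two effects oppose for this pair; the across-period effect wins (107 vs 60 kJ/mol).
Si > Sn: Si sits above Sn in group 14, so the down-group effect alone puts Si higher.
I > Si: the two effects oppose for this pair; the across-period effect wins (295 vs 134 kJ/mol).
Tabulated electron affinity (kJ/mol): Li 60, Si 134, Sn 107, I 295.
So from highest to lowest: I > Si > Sn > Li.

I > Si > Sn > Li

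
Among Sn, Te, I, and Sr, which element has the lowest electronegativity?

Sr

Atoms toward the upper right of the periodic table pull bonding electrons most strongly.
All lie in period 5, so electronegativity increases left to right.
The lowest electronegativity among these belongs to Sr.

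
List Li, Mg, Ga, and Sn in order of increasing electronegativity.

Li, Mg, Ga, Sn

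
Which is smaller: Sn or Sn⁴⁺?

Sn⁴⁺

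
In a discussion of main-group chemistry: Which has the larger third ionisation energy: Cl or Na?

The third ionization energy removes an electron from the +2 ion. For each element: Cl²⁺ still has 5 valence electrons; Na²⁺ is already 1 electron into the core.
Pulling an electron out of a noble-gas core costs far more than removing a remaining valence electron, so Na sits at the high end of IE_3.
The numbers (kJ/mol): Cl 3822, Na 6910.
So the third ionization energies run Cl < Na.

Na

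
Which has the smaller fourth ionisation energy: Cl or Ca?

Cl

IE_4 is the cost of taking one more electron from the +3 cation: Cl³⁺ still has 4 valence electrons; Ca³⁺ is already 1 electron into the core.
Core electrons are held far more tightly than valence electrons, so Ca tops the IE_4 order.
Tabulated IE_4 (kJ/mol): Cl 5159, Ca 6491.
Putting it together, IE_4: Cl < Ca.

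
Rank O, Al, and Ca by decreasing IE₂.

O, Al, Ca

Consider each +1 ion: O⁺ still has 5 valence electrons; Al⁺ still has 2 valence electrons; Ca⁺ still has 1 valence electron.
All are still removing valence electrons, so compare the +1 ions as you would atoms: IE_2 generally rises across a period (higher Z_eff) and falls down a group (larger shell), subject to the usual subshell exceptions.
Valence configurations: O⁺ [He]2s²2p³, Al⁺ [Ne]3s², Ca⁺ [Ar]4s¹.
Tabulated IE_2 (kJ/mol): O 3388, Al 1817, Ca 1145.
Overall IE_2 order: Ca < Al < O.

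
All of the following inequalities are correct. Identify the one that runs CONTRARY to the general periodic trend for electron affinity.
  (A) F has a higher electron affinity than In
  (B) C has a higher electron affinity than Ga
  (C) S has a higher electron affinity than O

(C)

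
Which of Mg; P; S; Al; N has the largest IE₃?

The third ionization energy removes an electron from the +2 ion. For each element: Mg²⁺ is the bare [Ne] core; P²⁺ still has 3 valence electrons; S²⁺ still has 4 valence electrons; Al²⁺ still has 1 valence electron; N²⁺ still has 3 valence electrons.
Breaking into a closed-shell core is much more expensive than removing a leftover valence electron — Mg has the largest IE_3 here.
Valence configurations: P²⁺ [Ne]3s²3p¹, S²⁺ [Ne]3s²3p², Al²⁺ [Ne]3s¹, N²⁺ [He]2s²2p¹.
Tabulated IE_3 (kJ/mol): Mg 7733, P 2914, S 3357, Al 2745, N 4578.
So the third ionization energies run Al < P < S < N < Mg.

Mg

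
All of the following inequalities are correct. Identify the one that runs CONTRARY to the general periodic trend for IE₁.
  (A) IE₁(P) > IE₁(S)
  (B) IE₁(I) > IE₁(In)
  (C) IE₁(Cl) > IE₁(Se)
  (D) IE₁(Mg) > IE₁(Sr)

(A)

The general trend: IE₁ increases across a period and decreases down a group.
(A) P (period 3, group 15) vs S (period 3, group 16): the stated order contradicts the simple trend.
(B) I (period 5, group 17) vs In (period 5, group 13): the stated order agrees with the simple trend.
(C) Cl (period 3, group 17) vs Se (period 4, group 16): the stated order agrees with the simple trend.
(D) Mg (period 3, group 2) vs Sr (period 5, group 2): the stated order agrees with the simple trend.
The exception is (A): S (3p⁴) ionizes more easily than half-filled P (3p³) because the paired 3p electron in S is pushed out by e⁻–e⁻ repulsion.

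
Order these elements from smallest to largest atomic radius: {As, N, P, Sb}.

N is in period 2, group 15; P is in period 3, group 15; As is in period 4, group 15; Sb is in period 5, group 15.
Atomic radius shrinks across a period as nuclear charge pulls the same shell inward, and grows down a group as new shells are added.
All are in group 15, so atomic radius increases down the group.
So from smallest to largest: N < P < As < Sb.

N, P, As, Sb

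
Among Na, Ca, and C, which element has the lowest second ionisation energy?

Ca

Consider each +1 ion: Na⁺ is the bare [Ne] core; Ca⁺ still has 1 valence electron; C⁺ still has 3 valence electrons.
Breaking into a closed-shell core is much more expensive than removing a leftover valence electron — Na has the largest IE_2 here.
Valence configurations: Ca⁺ [Ar]4s¹, C⁺ [He]2s²2p¹.
The numbers (kJ/mol): Na 4562, Ca 1145, C 2353.
Putting it together, IE_2: Ca < C < Na.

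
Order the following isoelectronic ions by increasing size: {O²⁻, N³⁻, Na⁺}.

All of these have 10 electrons, so size is governed by nuclear charge alone: the more protons, the stronger the pull on the same electron cloud, and the smaller the ion.
Nuclear charges: Na⁺ (Z=11), O²⁻ (Z=8), N³⁻ (Z=7).
Smallest to largest: Na⁺ < O²⁻ < N³⁻.

Na⁺ < O²⁻ < N³⁻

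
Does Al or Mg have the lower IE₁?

Al

Mg is in period 3, group 2; Al is in period 3, group 13.
IE₁ increases left→right with effective nuclear charge and decreases top→bottom as the valence shell moves farther out.
All lie in period 3; the across-period trend (first ionization energy increases left to right) applies, with the exception below.
Note the exception: Mg has a higher first ionization energy than Al, contrary to the simple trend — Al's single 3p electron is easier to remove than one from Mg's filled 3s².
Approximate values (kJ/mol): Mg 738, Al 578.
So Al has the lower IE₁ (Al < Mg).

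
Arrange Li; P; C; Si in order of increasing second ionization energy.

Si, P, C, Li

IE_2 is the cost of taking one more electron from the +1 cation: Li⁺ is the bare [He] core; P⁺ still has 4 valence electrons; C⁺ still has 3 valence electrons; Si⁺ still has 3 valence electrons.
Breaking into a closed-shell core is much more expensive than removing a leftover valence electron — Li has the largest IE_2 here.
Valence configurations: P⁺ [Ne]3s²3p², C⁺ [He]2s²2p¹, Si⁺ [Ne]3s²3p¹.
The numbers (kJ/mol): Li 7298, P 1907, C 2353, Si 1577.
So the second ionization energies run Si < P < C < Li.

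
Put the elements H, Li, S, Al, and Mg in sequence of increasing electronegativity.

Li, Mg, Al, H, S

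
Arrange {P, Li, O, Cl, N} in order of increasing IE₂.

P < Cl < N < O < Li

Consider each +1 ion: P⁺ still has 4 valence electrons; Li⁺ is the bare [He] core; O⁺ still has 5 valence electrons; Cl⁺ still has 6 valence electrons; N⁺ still has 4 valence electrons.
Core electrons are held far more tightly than valence electrons, so Li tops the IE_2 order.
Valence configurations: P⁺ [Ne]3s²3p², O⁺ [He]2s²2p³, Cl⁺ [Ne]3s²3p⁴, N⁺ [He]2s²2p².
Approximate IE_2 values (kJ/mol): P 1907, Li 7298, O 3388, Cl 2298, N 2856.
So the second ionization energies run P < Cl < N < O < Li.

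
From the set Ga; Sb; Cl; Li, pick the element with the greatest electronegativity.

Cl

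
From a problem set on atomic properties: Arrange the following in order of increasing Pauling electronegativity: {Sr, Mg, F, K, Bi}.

K < Sr < Mg < Bi < F

F is in period 2, group 17; Mg is in period 3, group 2; K is in period 4, group 1; Sr is in period 5, group 2; Bi is in period 6, group 15.
Atoms toward the upper right of the periodic table pull bonding electrons most strongly.
Neither a single period nor a single group — weigh both effects.
Sr > K: the two effects oppose for this pair; the across-period effect wins (0.95 vs 0.82).
Mg > Sr: they share group 2; the group trend gives Mg the larger value.
Bi > Mg: the two effects oppose for this pair; the across-period effect wins (2.02 vs 1.31).
F > Bi: relative to Bi, both the across-period and down-group shifts push F's electronegativity up.
Approximate values (Pauling): F 3.98, Mg 1.31, K 0.82, Sr 0.95, Bi 2.02.
So from lowest to highest: K < Sr < Mg < Bi < F.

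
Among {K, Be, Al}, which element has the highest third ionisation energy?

Consider each +2 ion: K²⁺ is already 1 electron into the core; Be²⁺ is the bare [He] core; Al²⁺ still has 1 valence electron.
Pulling an electron out of a noble-gas core costs far more than removing a remaining valence electron, so K and Be sit at the high end of IE_3.
Approximate IE_3 values (kJ/mol): K 4420, Be 14849, Al 2745.
So the third ionization energies run Al < K < Be.

Be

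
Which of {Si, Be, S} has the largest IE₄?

After 3 electrons have been removed, what remains? Si³⁺ still has 1 valence electron; Be³⁺ is already 1 electron into the core; S³⁺ still has 3 valence electrons.
Breaking into a closed-shell core is much more expensive than removing a leftover valence electron — Be has the largest IE_4 here.
Valence configurations: Si³⁺ [Ne]3s¹, S³⁺ [Ne]3s²3p¹.
The numbers (kJ/mol): Si 4356, Be 21007, S 4556.
Overall IE_4 order: Si < S < Be.

Be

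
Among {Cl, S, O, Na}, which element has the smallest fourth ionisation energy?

S

The fourth ionization energy removes an electron from the +3 ion. For each element: Cl³⁺ still has 4 valence electrons; S³⁺ still has 3 valence electrons; O³⁺ still has 3 valence electrons; Na³⁺ is already 2 electrons into the core.
Breaking into a closed-shell core is much more expensive than removing a leftover valence electron — Na has the largest IE_4 here.
Valence configurations: Cl³⁺ [Ne]3s²3p², S³⁺ [Ne]3s²3p¹, O³⁺ [He]2s²2p¹.
Approximate IE_4 values (kJ/mol): Cl 5159, S 4556, O 7469, Na 9543.
So the fourth ionization energies run S < Cl < O < Na.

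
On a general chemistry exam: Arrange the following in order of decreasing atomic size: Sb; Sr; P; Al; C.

Sr, Sb, Al, P, C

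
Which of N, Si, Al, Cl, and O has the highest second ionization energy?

The second ionization energy removes an electron from the +1 ion. For each element: N⁺ still has 4 valence electrons; Si⁺ still has 3 valence electrons; Al⁺ still has 2 valence electrons; Cl⁺ still has 6 valence electrons; O⁺ still has 5 valence electrons.
All are still removing valence electrons, so compare the +1 ions as you would atoms: IE_2 generally rises across a period (higher Z_eff) and falls down a group (larger shell), subject to the usual subshell exceptions.
Valence configurations: N⁺ [He]2s²2p², Si⁺ [Ne]3s²3p¹, Al⁺ [Ne]3s², Cl⁺ [Ne]3s²3p⁴, O⁺ [He]2s²2p³.
Si⁺ loses a lone 3p electron whereas Al⁺ must break into a filled 3s² pair, so IE_2(Al) > IE_2(Si) even though Si has the higher nuclear charge.
The numbers (kJ/mol): N 2856, Si 1577, Al 1817, Cl 2298, O 3388.
Putting it together, IE_2: Si < Al < Cl < N < O.

O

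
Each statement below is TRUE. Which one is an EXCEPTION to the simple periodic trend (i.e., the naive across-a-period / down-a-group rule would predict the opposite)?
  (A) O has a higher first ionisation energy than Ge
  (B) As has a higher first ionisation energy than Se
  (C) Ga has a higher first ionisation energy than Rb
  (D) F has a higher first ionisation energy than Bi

(B)

The general trend: first ionisation energy increases across a period and decreases down a group.
(A) O (period 2, group 16) vs Ge (period 4, group 14): the stated order agrees with the simple trend.
(B) As (period 4, group 15) vs Se (period 4, group 16): the stated order contradicts the simple trend.
(C) Ga (period 4, group 13) vs Rb (period 5, group 1): the stated order agrees with the simple trend.
(D) F (period 2, group 17) vs Bi (period 6, group 15): the stated order agrees with the simple trend.
The exception is (B): Se (4p⁴) ionizes more easily than half-filled As (4p³).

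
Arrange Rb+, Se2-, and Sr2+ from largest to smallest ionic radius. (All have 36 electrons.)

Se2- > Rb+ > Sr2+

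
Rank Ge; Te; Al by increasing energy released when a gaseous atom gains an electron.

Electron affinity generally becomes more exothermic across a period toward the halogens and less exothermic down a group.
Here both period and group differ, so the two effects have to be weighed against each other.
Ge > Al: period and group pull opposite ways; the across-period shift dominates (119 vs 42 kJ/mol).
Te > Ge: period and group pull opposite ways; the across-period shift dominates (190 vs 119 kJ/mol).
Approximate values (kJ/mol): Al 42, Ge 119, Te 190.
So from lowest to highest: Al < Ge < Te.

Al, Ge, Te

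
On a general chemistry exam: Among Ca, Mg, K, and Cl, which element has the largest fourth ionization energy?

After 3 electrons have been removed, what remains? Ca³⁺ is already 1 electron into the core; Mg³⁺ is already 1 electron into the core; K³⁺ is already 2 electrons into the core; Cl³⁺ still has 4 valence electrons.
Core electrons are held far more tightly than valence electrons, so K, Ca and Mg top the IE_4 order.
Tabulated IE_4 (kJ/mol): Ca 6491, Mg 10543, K 5877, Cl 5159.
Hence IE_4: Cl < K < Ca < Mg.

Mg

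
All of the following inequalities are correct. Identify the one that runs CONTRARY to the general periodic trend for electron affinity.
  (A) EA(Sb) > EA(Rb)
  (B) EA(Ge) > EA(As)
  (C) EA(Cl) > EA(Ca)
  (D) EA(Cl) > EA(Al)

(B)

The general trend: electron affinity increases across a period and decreases down a group.
(A) Sb (period 5, group 15) vs Rb (period 5, group 1): the stated order agrees with the simple trend.
(B) Ge (period 4, group 14) vs As (period 4, group 15): the stated order contradicts the simple trend.
(C) Cl (period 3, group 17) vs Ca (period 4, group 2): the stated order agrees with the simple trend.
(D) Cl (period 3, group 17) vs Al (period 3, group 13): the stated order agrees with the simple trend.
The exception is (B): adding an electron to As's half-filled 4p³ is unfavourable, so Ge (4p²) has the more exothermic EA.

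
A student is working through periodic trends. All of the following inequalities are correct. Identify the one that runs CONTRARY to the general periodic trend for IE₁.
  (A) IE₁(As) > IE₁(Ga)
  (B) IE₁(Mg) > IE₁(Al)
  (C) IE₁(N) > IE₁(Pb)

(B)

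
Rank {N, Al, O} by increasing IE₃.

Al, N, O

IE_3 is the cost of taking one more electron from the +2 cation: N²⁺ still has 3 valence electrons; Al²⁺ still has 1 valence electron; O²⁺ still has 4 valence electrons.
All are still removing valence electrons, so compare the +2 ions as you would atoms: IE_3 generally rises across a period (higher Z_eff) and falls down a group (larger shell), subject to the usual subshell exceptions.
Valence configurations: N²⁺ [He]2s²2p¹, Al²⁺ [Ne]3s¹, O²⁺ [He]2s²2p².
The numbers (kJ/mol): N 4578, Al 2745, O 5300.
Overall IE_3 order: Al < N < O.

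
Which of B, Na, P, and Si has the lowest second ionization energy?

Si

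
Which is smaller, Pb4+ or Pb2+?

Pb4+

Both ions have Z = 82 protons, but Pb4+ has lost more electrons, so its remaining electrons feel a larger effective nuclear charge per electron and are pulled in more tightly.
Higher positive charge → smaller ion, so Pb2+ > Pb4+.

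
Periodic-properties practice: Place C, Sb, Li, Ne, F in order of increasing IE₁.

Li < Sb < C < F < Ne

Li is in period 2, group 1; C is in period 2, group 14; F is in period 2, group 17; Ne is in period 2, group 18; Sb is in period 5, group 15.
Across a period the outer electron is held more tightly (higher IE₁); down a group it sits in a higher shell, more shielded, and comes off more easily.
Here both period and group differ, so the two effects have to be weighed against each other.
Sb > Li: period and group pull opposite ways; the across-period shift dominates (831 vs 520 kJ/mol).
C > Sb: the two effects oppose for this pair; the down-group effect wins (1086 vs 831 kJ/mol).
F > C: both are in period 2; the period trend gives F the larger value.
Ne > F: Ne lies to the right of F in period 2, so the across-period effect alone puts Ne higher.
For reference (kJ/mol): Li 520, C 1086, F 1681, Ne 2081, Sb 831.
So from lowest to highest: Li < Sb < C < F < Ne.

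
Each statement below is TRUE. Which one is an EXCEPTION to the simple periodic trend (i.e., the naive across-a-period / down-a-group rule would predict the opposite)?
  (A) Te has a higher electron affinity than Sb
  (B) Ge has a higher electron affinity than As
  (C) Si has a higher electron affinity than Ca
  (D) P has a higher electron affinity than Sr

The general trend: electron affinity increases across a period and decreases down a group.
(A) Te (period 5, group 16) vs Sb (period 5, group 15): the stated order agrees with the simple trend.
(B) Ge (period 4, group 14) vs As (period 4, group 15): the stated order contradicts the simple trend.
(C) Si (period 3, group 14) vs Ca (period 4, group 2): the stated order agrees with the simple trend.
(D) P (period 3, group 15) vs Sr (period 5, group 2): the stated order agrees with the simple trend.
The exception is (B): adding an electron to As's half-filled 4p³ is unfavourable, so Ge (4p²) has the more exothermic EA.

(B)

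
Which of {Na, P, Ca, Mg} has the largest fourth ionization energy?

Mg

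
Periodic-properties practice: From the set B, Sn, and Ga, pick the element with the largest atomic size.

Sn

B is in period 2, group 13; Ga is in period 4, group 13; Sn is in period 5, group 14.
Across a period the added protons contract the valence shell; down a group each new principal shell makes the atom larger.
Here both period and group differ, so the two effects have to be weighed against each other.
Ga > B: they share group 13; the group trend gives Ga the larger value.
Sn > Ga: the two effects oppose for this pair; the down-group effect wins (140 vs 124 pm).
For reference (pm): B 85, Ga 124, Sn 140.
The largest atomic size among these belongs to Sn.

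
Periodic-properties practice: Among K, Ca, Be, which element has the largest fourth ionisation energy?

Be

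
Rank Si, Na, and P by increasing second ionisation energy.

Consider each +1 ion: Si⁺ still has 3 valence electrons; Na⁺ is the bare [Ne] core; P⁺ still has 4 valence electrons.
Core electrons are held far more tightly than valence electrons, so Na tops the IE_2 order.
Valence configurations: Si⁺ [Ne]3s²3p¹, P⁺ [Ne]3s²3p².
The numbers (kJ/mol): Si 1577, Na 4562, P 1907.
So the second ionization energies run Si < P < Na.

Si < P < Na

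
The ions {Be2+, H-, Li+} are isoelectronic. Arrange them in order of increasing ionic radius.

Be2+ < Li+ < H-

All of these have 2 electrons, so size is governed by nuclear charge alone: the more protons, the stronger the pull on the same electron cloud, and the smaller the ion.
Nuclear charges: Be2+ (Z=4), Li+ (Z=3), H- (Z=1).
Smallest to largest: Be2+ < Li+ < H-.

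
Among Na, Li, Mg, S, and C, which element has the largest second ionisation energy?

Li

The second ionization energy removes an electron from the +1 ion. For each element: Na⁺ is the bare [Ne] core; Li⁺ is the bare [He] core; Mg⁺ still has 1 valence electron; S⁺ still has 5 valence electrons; C⁺ still has 3 valence electrons.
Pulling an electron out of a noble-gas core costs far more than removing a remaining valence electron, so Na and Li sit at the high end of IE_2.
Valence configurations: Mg⁺ [Ne]3s¹, S⁺ [Ne]3s²3p³, C⁺ [He]2s²2p¹.
Approximate IE_2 values (kJ/mol): Na 4562, Li 7298, Mg 1451, S 2252, C 2353.
Overall IE_2 order: Mg < S < C < Na < Li.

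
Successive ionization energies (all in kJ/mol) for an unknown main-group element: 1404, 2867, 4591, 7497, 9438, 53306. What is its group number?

Group 15

Look for the largest jump between consecutive ionization energies: IE6/IE5 ≈ 5.6, far larger than any earlier ratio.
That jump marks the point where a core electron is being removed. So the atom has 5 valence electrons.
A main-group element with 5 valence electrons is in group 15.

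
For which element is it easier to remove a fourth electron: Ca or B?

The fourth ionization energy removes an electron from the +3 ion. For each element: Ca³⁺ is already 1 electron into the core; B³⁺ is the bare [He] core.
All of these are removing an electron from a noble-gas core or deeper; the smaller core (lower principal quantum number) is held far more tightly, and within a period the higher nuclear charge binds the same core more tightly.
The numbers (kJ/mol): Ca 6491, B 25026.
Putting it together, IE_4: Ca < B.

Ca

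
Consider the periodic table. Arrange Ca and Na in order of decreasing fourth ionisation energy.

After 3 electrons have been removed, what remains? Ca³⁺ is already 1 electron into the core; Na³⁺ is already 2 electrons into the core.
All of these are removing an electron from a noble-gas core or deeper; the smaller core (lower principal quantum number) is held far more tightly, and within a period the higher nuclear charge binds the same core more tightly.
The numbers (kJ/mol): Ca 6491, Na 9543.
Putting it together, IE_4: Ca < Na.

Na > Ca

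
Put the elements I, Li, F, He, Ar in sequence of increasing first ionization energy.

Removing the outermost electron gets harder across a period and easier down a group.
These span different periods and groups, so the two trends combine.
I > Li: period and group pull opposite ways; the across-period shift dominates (1008 vs 520 kJ/mol).
Ar > I: both effects reinforce here, so Ar is clearly the higher of the two.
F > Ar: period and group pull opposite ways; the down-group shift dominates (1681 vs 1521 kJ/mol).
He > F: both effects reinforce here, so He is clearly the higher of the two.
Approximate values (kJ/mol): He 2372, Li 520, F 1681, Ar 1521, I 1008.
So from lowest to highest: Li < I < Ar < F < He.

Li < I < Ar < F < He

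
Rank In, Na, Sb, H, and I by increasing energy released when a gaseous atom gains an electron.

In, Na, H, Sb, I

H is in period 1, group 1; Na is in period 3, group 1; In is in period 5, group 13; Sb is in period 5, group 15; I is in period 5, group 17.
Atoms with high Z_eff and room in the valence shell (especially the halogens) have the most exothermic electron affinities.
Here both period and group differ, so the two effects have to be weighed against each other.
Na > In: the two effects oppose for this pair; the down-group effect wins (53 vs 29 kJ/mol).
H > Na: H sits above Na in group 1, so the down-group effect alone puts H higher.
Sb > H: the two effects oppose for this pair; the across-period effect wins (103 vs 73 kJ/mol).
I > Sb: I lies to the right of Sb in period 5, so the across-period effect alone puts I higher.
Tabulated electron affinity (kJ/mol): H 73, Na 53, In 29, Sb 103, I 295.
So from lowest to highest: In < Na < H < Sb < I.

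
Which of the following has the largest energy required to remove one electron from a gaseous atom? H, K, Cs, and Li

H

First ionization energy rises across a period (greater Z_eff holds electrons more tightly) and falls down a group (valence electrons are farther from the nucleus).
All are in group 1, so first ionization energy increases up the group.
The largest energy required to remove one electron from a gaseous atom among these belongs to H.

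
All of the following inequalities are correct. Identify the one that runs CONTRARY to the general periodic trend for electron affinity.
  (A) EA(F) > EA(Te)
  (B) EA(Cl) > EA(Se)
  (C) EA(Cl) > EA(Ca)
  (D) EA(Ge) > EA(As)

The general trend: electron affinity increases across a period and decreases down a group.
(A) F (period 2, group 17) vs Te (period 5, group 16): the stated order agrees with the simple trend.
(B) Cl (period 3, group 17) vs Se (period 4, group 16): the stated order agrees with the simple trend.
(C) Cl (period 3, group 17) vs Ca (period 4, group 2): the stated order agrees with the simple trend.
(D) Ge (period 4, group 14) vs As (period 4, group 15): the stated order contradicts the simple trend.
The exception is (D): adding an electron to As's half-filled 4p³ is unfavourable, so Ge (4p²) has the more exothermic EA.

(D)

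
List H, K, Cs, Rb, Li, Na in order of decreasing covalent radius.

Cs > Rb > K > Na > Li > H

Across a period the added protons contract the valence shell; down a group each new principal shell makes the atom larger.
All are in group 1, so atomic radius increases down the group.
So from largest to smallest: Cs > Rb > K > Na > Li > H.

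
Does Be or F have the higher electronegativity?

Be is in period 2, group 2; F is in period 2, group 17.
Smaller atoms with higher effective nuclear charge are more electronegative.
All lie in period 2, so electronegativity increases left to right.
So F has the higher electronegativity (F > Be).

F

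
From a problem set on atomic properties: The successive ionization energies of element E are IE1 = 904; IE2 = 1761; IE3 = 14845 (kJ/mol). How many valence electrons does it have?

Look for the largest jump between consecutive ionization energies: IE3/IE2 ≈ 8.4, far larger than any earlier ratio.
That jump marks the point where a core electron is being removed. So the atom has 2 valence electrons.

2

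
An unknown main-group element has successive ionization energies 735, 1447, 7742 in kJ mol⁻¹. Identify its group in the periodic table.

Group 2

Look for the largest jump between consecutive ionization energies: IE3/IE2 ≈ 5.4, far larger than any earlier ratio.
That jump marks the point where a core electron is being removed. So the atom has 2 valence electrons.
A main-group element with 2 valence electrons is in group 2.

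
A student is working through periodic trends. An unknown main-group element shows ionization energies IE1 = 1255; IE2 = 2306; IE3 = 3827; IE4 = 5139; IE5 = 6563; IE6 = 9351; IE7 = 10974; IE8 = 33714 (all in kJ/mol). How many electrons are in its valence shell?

Look for the largest jump between consecutive ionization energies: IE8/IE7 ≈ 3.1, far larger than any earlier ratio.
That jump marks the point where a core electron is being removed. So the atom has 7 valence electrons.

7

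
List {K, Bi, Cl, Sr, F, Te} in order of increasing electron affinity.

F is in period 2, group 17; Cl is in period 3, group 17; K is in period 4, group 1; Sr is in period 5, group 2; Te is in period 5, group 16; Bi is in period 6, group 15.
EA tends to increase across a period and decrease down a group, though the pattern is less regular than for IE or radius.
Neither a single period nor a single group — weigh both effects.
K > Sr: period and group pull opposite ways; the down-group shift dominates (48 vs 5 kJ/mol).
Bi > K: period and group pull opposite ways; the across-period shift dominates (91 vs 48 kJ/mol).
Te > Bi: relative to Bi, both the across-period and down-group shifts push Te's electron affinity up.
F > Te: both effects reinforce here, so F is clearly the higher of the two.
Cl > F: this pair runs against the simple trend — see the exception note.
Note the exception: Cl has a higher electron affinity than F, contrary to the simple trend — F's small 2p subshell makes the incoming electron feel strong e⁻–e⁻ repulsion, so Cl actually releases more energy on gaining an electron.
For reference (kJ/mol): F 328, Cl 349, K 48, Sr 5, Te 190, Bi 91.
So from lowest to highest: Sr < K < Bi < Te < F < Cl.

Sr < K < Bi < Te < F < Cl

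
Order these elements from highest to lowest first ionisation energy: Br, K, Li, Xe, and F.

F > Xe > Br > Li > K

Li is in period 2, group 1; F is in period 2, group 17; K is in period 4, group 1; Br is in period 4, group 17; Xe is in period 5, group 18.
Across a period the outer electron is held more tightly (higher IE₁); down a group it sits in a higher shell, more shielded, and comes off more easily.
These span different periods and groups, so the two trends combine.
Li > K: Li sits above K in group 1, so the down-group effect alone puts Li higher.
Br > Li: period and group pull opposite ways; the across-period shift dominates (1140 vs 520 kJ/mol).
Xe > Br: period and group pull opposite ways; the across-period shift dominates (1170 vs 1140 kJ/mol).
F > Xe: the two effects oppose for this pair; the down-group effect wins (1681 vs 1170 kJ/mol).
For reference (kJ/mol): Li 520, F 1681, K 419, Br 1140, Xe 1170.
So from highest to lowest: F > Xe > Br > Li > K.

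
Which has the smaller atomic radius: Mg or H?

Radius decreases left→right (rising Z_eff, same n) and increases top→bottom (higher n).
Neither a single period nor a single group — weigh both effects.
Mg > H: the two effects oppose for this pair; the down-group effect wins (139 vs 32 pm).
For reference (pm): H 32, Mg 139.
So H has the smaller atomic radius (H < Mg).

H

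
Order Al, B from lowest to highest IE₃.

Al < B

Consider each +2 ion: Al²⁺ still has 1 valence electron; B²⁺ still has 1 valence electron.
All are still removing valence electrons, so compare the +2 ions as you would atoms: IE_3 generally rises across a period (higher Z_eff) and falls down a group (larger shell), subject to the usual subshell exceptions.
Valence configurations: Al²⁺ [Ne]3s¹, B²⁺ [He]2s¹.
Approximate IE_3 values (kJ/mol): Al 2745, B 3660.
Overall IE_3 order: Al < B.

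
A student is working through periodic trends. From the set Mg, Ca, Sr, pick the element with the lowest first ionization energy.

Mg is in period 3, group 2; Ca is in period 4, group 2; Sr is in period 5, group 2.
IE₁ increases left→right with effective nuclear charge and decreases top→bottom as the valence shell moves farther out.
All are in group 2, so first ionization energy increases up the group.
The lowest first ionization energy among these belongs to Sr.

Sr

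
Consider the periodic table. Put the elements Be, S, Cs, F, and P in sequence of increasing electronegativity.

Be is in period 2, group 2; F is in period 2, group 17; P is in period 3, group 15; S is in period 3, group 16; Cs is in period 6, group 1.
Smaller atoms with higher effective nuclear charge are more electronegative.
Here both period and group differ, so the two effects have to be weighed against each other.
Be > Cs: both effects reinforce here, so Be is clearly the higher of the two.
P > Be: the two effects oppose for this pair; the across-period effect wins (2.19 vs 1.57).
S > P: both are in period 3; the period trend gives S the larger value.
F > S: both effects reinforce here, so F is clearly the higher of the two.
Approximate values (Pauling): Be 1.57, F 3.98, P 2.19, S 2.58, Cs 0.79.
So from lowest to highest: Cs < Be < P < S < F.

Cs < Be < P < S < F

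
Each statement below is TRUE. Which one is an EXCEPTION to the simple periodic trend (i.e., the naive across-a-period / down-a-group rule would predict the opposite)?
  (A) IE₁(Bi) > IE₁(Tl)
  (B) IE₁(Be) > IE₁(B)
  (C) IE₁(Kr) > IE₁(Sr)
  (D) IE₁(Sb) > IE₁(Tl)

(B)

The general trend: IE₁ increases across a period and decreases down a group.
(A) Bi (period 6, group 15) vs Tl (period 6, group 13): the stated order agrees with the simple trend.
(B) Be (period 2, group 2) vs B (period 2, group 13): the stated order contradicts the simple trend.
(C) Kr (period 4, group 18) vs Sr (period 5, group 2): the stated order agrees with the simple trend.
(D) Sb (period 5, group 15) vs Tl (period 6, group 13): the stated order agrees with the simple trend.
The exception is (B): removing B's lone 2p electron is easier than breaking Be's filled 2s².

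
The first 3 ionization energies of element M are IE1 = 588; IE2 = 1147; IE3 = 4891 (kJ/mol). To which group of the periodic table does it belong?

Group 2

Look for the largest jump between consecutive ionization energies: IE3/IE2 ≈ 4.3, far larger than any earlier ratio.
That jump marks the point where a core electron is being removed. So the atom has 2 valence electrons.
A main-group element with 2 valence electrons is in group 2.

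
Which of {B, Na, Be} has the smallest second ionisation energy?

After 1 electron has been removed, what remains? B⁺ still has 2 valence electrons; Na⁺ is the bare [Ne] core; Be⁺ still has 1 valence electron.
Breaking into a closed-shell core is much more expensive than removing a leftover valence electron — Na has the largest IE_2 here.
Valence configurations: B⁺ [He]2s², Be⁺ [He]2s¹.
Tabulated IE_2 (kJ/mol): B 2427, Na 4562, Be 1757.
Hence IE_2: Be < B < Na.

Be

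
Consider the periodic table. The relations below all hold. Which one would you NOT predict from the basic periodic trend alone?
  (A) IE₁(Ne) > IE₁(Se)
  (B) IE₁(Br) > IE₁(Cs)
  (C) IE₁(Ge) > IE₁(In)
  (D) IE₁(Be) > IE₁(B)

The general trend: first ionisation energy increases across a period and decreases down a group.
(A) Ne (period 2, group 18) vs Se (period 4, group 16): the stated order agrees with the simple trend.
(B) Br (period 4, group 17) vs Cs (period 6, group 1): the stated order agrees with the simple trend.
(C) Ge (period 4, group 14) vs In (period 5, group 13): the stated order agrees with the simple trend.
(D) Be (period 2, group 2) vs B (period 2, group 13): the stated order contradicts the simple trend.
The exception is (D): removing B's lone 2p electron is easier than breaking Be's filled 2s².

(D)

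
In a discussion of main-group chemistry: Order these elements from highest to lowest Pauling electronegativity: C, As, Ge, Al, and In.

C, As, Ge, In, Al

Electronegativity increases across a period and decreases down a group, tracking effective nuclear charge and atomic size.
These span different periods and groups, so the two trends combine.
In > Al: this pair runs against the simple trend — see the exception note.
Ge > In: both effects reinforce here, so Ge is clearly the higher of the two.
As > Ge: As lies to the right of Ge in period 4, so the across-period effect alone puts As higher.
C > As: period and group pull opposite ways; the down-group shift dominates (2.55 vs 2.18).
Note the exception: In has a higher electronegativity than Al, contrary to the simple trend — poor shielding by filled d (and f) subshells raises the heavier element's effective nuclear charge more than the simple down-group trend predicts.
Approximate values (Pauling): C 2.55, Al 1.61, Ge 2.01, As 2.18, In 1.78.
So from highest to lowest: C > As > Ge > In > Al.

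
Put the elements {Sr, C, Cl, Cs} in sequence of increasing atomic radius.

C is in period 2, group 14; Cl is in period 3, group 17; Sr is in period 5, group 2; Cs is in period 6, group 1.
Atomic radius shrinks across a period as nuclear charge pulls the same shell inward, and grows down a group as new shells are added.
These span different periods and groups, so the two trends combine.
Cl > C: the two effects oppose for this pair; the down-group effect wins (99 vs 75 pm).
Sr > Cl: relative to Cl, both the across-period and down-group shifts push Sr's atomic radius up.
Cs > Sr: both effects reinforce here, so Cs is clearly the larger of the two.
Tabulated atomic radius (pm): C 75, Cl 99, Sr 185, Cs 232.
So from smallest to largest: C < Cl < Sr < Cs.

C, Cl, Sr, Cs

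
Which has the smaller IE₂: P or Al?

Al

The second ionization energy removes an electron from the +1 ion. For each element: P⁺ still has 4 valence electrons; Al⁺ still has 2 valence electrons.
All are still removing valence electrons, so compare the +1 ions as you would atoms: IE_2 generally rises across a period (higher Z_eff) and falls down a group (larger shell), subject to the usual subshell exceptions.
Valence configurations: P⁺ [Ne]3s²3p², Al⁺ [Ne]3s².
The numbers (kJ/mol): P 1907, Al 1817.
Overall IE_2 order: Al < P.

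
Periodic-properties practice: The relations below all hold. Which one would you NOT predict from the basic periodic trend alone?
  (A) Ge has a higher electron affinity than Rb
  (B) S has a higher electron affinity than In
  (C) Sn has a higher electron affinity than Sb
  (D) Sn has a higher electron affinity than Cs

(C)

The general trend: electron affinity increases across a period and decreases down a group.
(A) Ge (period 4, group 14) vs Rb (period 5, group 1): the stated order agrees with the simple trend.
(B) S (period 3, group 16) vs In (period 5, group 13): the stated order agrees with the simple trend.
(C) Sn (period 5, group 14) vs Sb (period 5, group 15): the stated order contradicts the simple trend.
(D) Sn (period 5, group 14) vs Cs (period 6, group 1): the stated order agrees with the simple trend.
The exception is (C): adding an electron to Sb's half-filled 5p³ is unfavourable, so Sn has the more exothermic EA.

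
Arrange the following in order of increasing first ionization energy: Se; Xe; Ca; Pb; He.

Ca < Pb < Se < Xe < He

He is in period 1, group 18; Ca is in period 4, group 2; Se is in period 4, group 16; Xe is in period 5, group 18; Pb is in period 6, group 14.
IE₁ increases left→right with effective nuclear charge and decreases top→bottom as the valence shell moves farther out.
Here both period and group differ, so the two effects have to be weighed against each other.
Pb > Ca: the two effects oppose for this pair; the across-period effect wins (716 vs 590 kJ/mol).
Se > Pb: relative to Pb, both the across-period and down-group shifts push Se's first ionization energy up.
Xe > Se: period and group pull opposite ways; the across-period shift dominates (1170 vs 941 kJ/mol).
He > Xe: He sits above Xe in group 18, so the down-group effect alone puts He higher.
Tabulated first ionization energy (kJ/mol): He 2372, Ca 590, Se 941, Xe 1170, Pb 716.
So from lowest to highest: Ca < Pb < Se < Xe < He.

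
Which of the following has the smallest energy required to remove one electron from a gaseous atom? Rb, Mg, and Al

Rb

Mg is in period 3, group 2; Al is in period 3, group 13; Rb is in period 5, group 1.
Removing the outermost electron gets harder across a period and easier down a group.
These span different periods and groups, so the two trends combine.
Al > Rb: both effects reinforce here, so Al is clearly the higher of the two.
Mg > Al: this pair runs against the simple trend — see the exception note.
Note the exception: Mg has a higher first ionization energy than Al, contrary to the simple trend — Al's single 3p electron is easier to remove than one from Mg's filled 3s².
Tabulated first ionization energy (kJ/mol): Mg 738, Al 578, Rb 403.
The smallest energy required to remove one electron from a gaseous atom among these belongs to Rb.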